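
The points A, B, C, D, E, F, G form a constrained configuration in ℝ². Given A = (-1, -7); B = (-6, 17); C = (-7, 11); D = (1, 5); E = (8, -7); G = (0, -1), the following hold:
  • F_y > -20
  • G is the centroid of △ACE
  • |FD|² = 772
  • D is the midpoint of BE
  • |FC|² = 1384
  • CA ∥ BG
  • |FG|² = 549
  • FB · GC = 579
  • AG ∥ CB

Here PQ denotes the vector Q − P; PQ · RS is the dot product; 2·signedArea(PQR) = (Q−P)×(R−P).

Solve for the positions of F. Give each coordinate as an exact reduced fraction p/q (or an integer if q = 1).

F = (15, -19)

1. F_x = 15  [line 7·x + -12·y + -333 = 0 ∩ |FC|² = 1384]
2. F_y = -19  [line 7·x + -12·y + -333 = 0 ∩ |FC|² = 1384]
   → F = (15, -19)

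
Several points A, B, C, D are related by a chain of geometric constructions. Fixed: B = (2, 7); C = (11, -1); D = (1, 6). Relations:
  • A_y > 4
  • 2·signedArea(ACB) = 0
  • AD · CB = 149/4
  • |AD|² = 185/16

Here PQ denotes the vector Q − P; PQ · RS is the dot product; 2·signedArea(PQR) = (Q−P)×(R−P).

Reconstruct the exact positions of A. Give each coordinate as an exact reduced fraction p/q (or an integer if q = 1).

1. A_x = 17/4  [2·signedArea(ACB) = 0 ∩ AD · CB = 149/4]
2. A_y = 5  [2·signedArea(ACB) = 0 ∩ AD · CB = 149/4]
   → A = (17/4, 5)

A = (17/4, 5)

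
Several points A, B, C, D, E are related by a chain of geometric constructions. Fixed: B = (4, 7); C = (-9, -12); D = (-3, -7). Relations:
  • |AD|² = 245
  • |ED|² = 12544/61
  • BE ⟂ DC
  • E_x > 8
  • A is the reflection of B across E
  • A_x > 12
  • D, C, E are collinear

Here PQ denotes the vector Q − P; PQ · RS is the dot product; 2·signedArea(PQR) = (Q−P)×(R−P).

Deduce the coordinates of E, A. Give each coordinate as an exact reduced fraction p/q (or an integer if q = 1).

1. E_x = 489/61  [D, C, E are collinear ∩ BE ⟂ DC]
2. E_y = 133/61  [D, C, E are collinear ∩ BE ⟂ DC]
   → E = (489/61, 133/61)
3. A_x = 734/61  [A is the reflection of B across E]
4. A_y = -161/61  [A is the reflection of B across E]
   → A = (734/61, -161/61)

A = (734/61, -161/61)
E = (489/61, 133/61)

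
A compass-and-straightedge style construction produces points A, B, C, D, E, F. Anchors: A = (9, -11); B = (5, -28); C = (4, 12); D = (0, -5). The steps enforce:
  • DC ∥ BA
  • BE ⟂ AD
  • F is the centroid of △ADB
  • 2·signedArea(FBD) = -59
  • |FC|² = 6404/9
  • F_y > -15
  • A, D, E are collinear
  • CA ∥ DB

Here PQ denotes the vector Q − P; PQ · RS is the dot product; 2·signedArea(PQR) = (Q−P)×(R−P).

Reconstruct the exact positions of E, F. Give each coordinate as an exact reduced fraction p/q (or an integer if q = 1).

E = (183/13, -187/13)
F = (14/3, -44/3)

1. E_x = 183/13  [A, D, E are collinear ∩ BE ⟂ AD]
2. E_y = -187/13  [A, D, E are collinear ∩ BE ⟂ AD]
   → E = (183/13, -187/13)
3. F_x = 14/3  [F is the centroid of △ADB]
4. F_y = -44/3  [F is the centroid of △ADB]
   → F = (14/3, -44/3)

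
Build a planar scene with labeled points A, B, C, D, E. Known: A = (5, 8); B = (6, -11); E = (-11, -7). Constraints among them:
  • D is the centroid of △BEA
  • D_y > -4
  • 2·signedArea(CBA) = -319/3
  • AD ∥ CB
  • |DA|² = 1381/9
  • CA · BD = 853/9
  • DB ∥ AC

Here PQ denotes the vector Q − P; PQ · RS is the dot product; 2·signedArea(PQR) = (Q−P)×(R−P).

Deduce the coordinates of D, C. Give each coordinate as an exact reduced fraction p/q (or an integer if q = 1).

C = (11, 1/3)
D = (0, -10/3)

1. D_x = 0  [D is the centroid of △BEA]
2. D_y = -10/3  [D is the centroid of △BEA]
   → D = (0, -10/3)
3. C_x = 11  [AD ∥ CB ∩ DB ∥ AC]
4. C_y = 1/3  [AD ∥ CB ∩ DB ∥ AC]
   → C = (11, 1/3)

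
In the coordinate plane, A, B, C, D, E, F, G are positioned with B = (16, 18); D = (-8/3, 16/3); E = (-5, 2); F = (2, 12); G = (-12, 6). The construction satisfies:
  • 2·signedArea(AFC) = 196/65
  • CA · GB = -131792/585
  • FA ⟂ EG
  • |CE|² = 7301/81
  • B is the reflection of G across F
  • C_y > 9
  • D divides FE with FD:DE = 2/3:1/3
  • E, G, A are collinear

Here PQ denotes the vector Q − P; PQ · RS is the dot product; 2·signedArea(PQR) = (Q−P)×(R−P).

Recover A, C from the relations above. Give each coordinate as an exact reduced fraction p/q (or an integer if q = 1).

1. A_x = -262/65  [E, G, A are collinear ∩ FA ⟂ EG]
2. A_y = 94/65  [E, G, A are collinear ∩ FA ⟂ EG]
   → A = (-262/65, 94/65)
3. C_x = 4/9  [CA · GB = -131792/585 ∩ 2·signedArea(AFC) = 196/65]
4. C_y = 88/9  [CA · GB = -131792/585 ∩ 2·signedArea(AFC) = 196/65]
   → C = (4/9, 88/9)

A = (-262/65, 94/65)
C = (4/9, 88/9)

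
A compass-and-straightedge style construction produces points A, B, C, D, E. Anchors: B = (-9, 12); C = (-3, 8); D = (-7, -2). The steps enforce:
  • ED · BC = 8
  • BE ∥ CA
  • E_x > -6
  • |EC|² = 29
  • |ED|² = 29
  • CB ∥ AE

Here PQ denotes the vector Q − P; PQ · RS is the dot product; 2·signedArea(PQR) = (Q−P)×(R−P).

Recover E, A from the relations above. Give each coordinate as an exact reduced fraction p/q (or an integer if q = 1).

A = (1, -1)
E = (-5, 3)

1. E_x = -5  [line -6·x + 4·y + -42 = 0 ∩ |ED|² = 29]
2. E_y = 3  [line -6·x + 4·y + -42 = 0 ∩ |ED|² = 29]
   → E = (-5, 3)
3. A_x = 1  [CB ∥ AE ∩ BE ∥ CA]
4. A_y = -1  [CB ∥ AE ∩ BE ∥ CA]
   → A = (1, -1)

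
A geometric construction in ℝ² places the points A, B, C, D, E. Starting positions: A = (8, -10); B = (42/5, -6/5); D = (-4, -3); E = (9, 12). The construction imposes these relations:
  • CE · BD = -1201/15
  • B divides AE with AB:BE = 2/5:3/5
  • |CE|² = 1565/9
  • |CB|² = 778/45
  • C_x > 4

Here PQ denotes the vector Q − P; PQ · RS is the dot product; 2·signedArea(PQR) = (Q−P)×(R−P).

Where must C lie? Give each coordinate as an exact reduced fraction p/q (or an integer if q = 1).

1. C_x = 13/3  [line 62/5·x + 9/5·y + -797/15 = 0 ∩ |CE|² = 1565/9]
2. C_y = -1/3  [line 62/5·x + 9/5·y + -797/15 = 0 ∩ |CE|² = 1565/9]
   → C = (13/3, -1/3)

C = (13/3, -1/3)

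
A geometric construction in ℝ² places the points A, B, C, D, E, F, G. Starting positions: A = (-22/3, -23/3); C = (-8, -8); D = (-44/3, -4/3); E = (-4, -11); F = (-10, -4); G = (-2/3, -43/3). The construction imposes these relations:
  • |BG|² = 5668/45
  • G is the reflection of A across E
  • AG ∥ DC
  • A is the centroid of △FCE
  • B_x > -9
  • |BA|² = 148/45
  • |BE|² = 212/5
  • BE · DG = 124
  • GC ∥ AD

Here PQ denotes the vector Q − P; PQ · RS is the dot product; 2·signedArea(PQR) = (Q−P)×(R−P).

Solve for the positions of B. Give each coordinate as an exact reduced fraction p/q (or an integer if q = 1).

B = (-42/5, -31/5)

1. B_x = -42/5  [line -14·x + 13·y + -37 = 0 ∩ |BG|² = 5668/45]
2. B_y = -31/5  [line -14·x + 13·y + -37 = 0 ∩ |BG|² = 5668/45]
   → B = (-42/5, -31/5)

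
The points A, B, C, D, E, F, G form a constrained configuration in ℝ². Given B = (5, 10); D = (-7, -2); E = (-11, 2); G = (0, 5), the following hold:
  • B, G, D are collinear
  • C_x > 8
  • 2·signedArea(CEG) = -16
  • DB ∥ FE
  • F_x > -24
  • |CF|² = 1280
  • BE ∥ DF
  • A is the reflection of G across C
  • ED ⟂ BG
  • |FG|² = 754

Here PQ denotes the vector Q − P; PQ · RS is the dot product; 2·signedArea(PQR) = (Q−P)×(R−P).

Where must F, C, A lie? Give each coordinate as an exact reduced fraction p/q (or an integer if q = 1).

A = (18, 7)
C = (9, 6)
F = (-23, -10)

1. F_x = -23  [DB ∥ FE ∩ BE ∥ DF]
2. F_y = -10  [DB ∥ FE ∩ BE ∥ DF]
   → F = (-23, -10)
3. C_x = 9  [line -3·x + 11·y + -39 = 0 ∩ |CF|² = 1280]
4. C_y = 6  [line -3·x + 11·y + -39 = 0 ∩ |CF|² = 1280]
   → C = (9, 6)
5. A_x = 18  [A is the reflection of G across C]
6. A_y = 7  [A is the reflection of G across C]
   → A = (18, 7)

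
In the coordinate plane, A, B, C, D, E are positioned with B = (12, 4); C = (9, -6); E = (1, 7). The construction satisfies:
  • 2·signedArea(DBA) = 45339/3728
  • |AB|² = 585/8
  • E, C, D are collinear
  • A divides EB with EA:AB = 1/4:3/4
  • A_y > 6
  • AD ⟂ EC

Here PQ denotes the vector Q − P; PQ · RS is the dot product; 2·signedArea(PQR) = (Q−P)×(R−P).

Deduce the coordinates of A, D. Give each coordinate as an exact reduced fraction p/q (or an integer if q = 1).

1. A_x = 15/4  [A divides EB with EA:AB = 1/4:3/4]
2. A_y = 25/4  [A divides EB with EA:AB = 1/4:3/4]
   → A = (15/4, 25/4)
3. D_x = 487/233  [E, C, D are collinear ∩ AD ⟂ EC]
4. D_y = 4873/932  [E, C, D are collinear ∩ AD ⟂ EC]
   → D = (487/233, 4873/932)

A = (15/4, 25/4)
D = (487/233, 4873/932)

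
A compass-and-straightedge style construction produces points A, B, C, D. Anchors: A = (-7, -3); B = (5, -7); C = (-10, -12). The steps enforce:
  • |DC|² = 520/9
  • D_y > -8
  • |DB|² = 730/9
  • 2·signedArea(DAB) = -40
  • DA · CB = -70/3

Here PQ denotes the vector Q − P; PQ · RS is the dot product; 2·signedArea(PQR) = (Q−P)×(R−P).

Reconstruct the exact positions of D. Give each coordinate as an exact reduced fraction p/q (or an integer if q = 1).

D = (-4, -22/3)

1. D_x = -4  [2·signedArea(DAB) = -40 ∩ DA · CB = -70/3]
2. D_y = -22/3  [2·signedArea(DAB) = -40 ∩ DA · CB = -70/3]
   → D = (-4, -22/3)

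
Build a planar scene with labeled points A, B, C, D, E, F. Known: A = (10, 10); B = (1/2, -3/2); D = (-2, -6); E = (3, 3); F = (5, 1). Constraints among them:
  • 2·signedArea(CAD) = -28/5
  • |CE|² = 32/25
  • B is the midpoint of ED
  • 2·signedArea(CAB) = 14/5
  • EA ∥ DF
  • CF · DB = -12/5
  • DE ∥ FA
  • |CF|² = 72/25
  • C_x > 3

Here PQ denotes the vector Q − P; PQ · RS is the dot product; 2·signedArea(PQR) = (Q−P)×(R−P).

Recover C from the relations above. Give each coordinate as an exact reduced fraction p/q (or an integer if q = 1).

C = (19/5, 11/5)

1. C_x = 19/5  [2·signedArea(CAB) = 14/5 ∩ CF · DB = -12/5]
2. C_y = 11/5  [2·signedArea(CAB) = 14/5 ∩ CF · DB = -12/5]
   → C = (19/5, 11/5)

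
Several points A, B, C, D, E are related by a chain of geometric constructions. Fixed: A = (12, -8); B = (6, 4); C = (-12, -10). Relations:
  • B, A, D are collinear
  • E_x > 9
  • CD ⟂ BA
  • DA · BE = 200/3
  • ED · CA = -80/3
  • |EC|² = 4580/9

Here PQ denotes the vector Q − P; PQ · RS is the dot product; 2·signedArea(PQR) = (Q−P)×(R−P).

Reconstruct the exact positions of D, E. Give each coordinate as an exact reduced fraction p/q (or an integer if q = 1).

D = (8, 0)
E = (28/3, -8/3)

1. D_x = 8  [B, A, D are collinear ∩ CD ⟂ BA]
2. D_y = 0  [B, A, D are collinear ∩ CD ⟂ BA]
   → D = (8, 0)
3. E_x = 28/3  [ED · CA = -80/3 ∩ DA · BE = 200/3]
4. E_y = -8/3  [ED · CA = -80/3 ∩ DA · BE = 200/3]
   → E = (28/3, -8/3)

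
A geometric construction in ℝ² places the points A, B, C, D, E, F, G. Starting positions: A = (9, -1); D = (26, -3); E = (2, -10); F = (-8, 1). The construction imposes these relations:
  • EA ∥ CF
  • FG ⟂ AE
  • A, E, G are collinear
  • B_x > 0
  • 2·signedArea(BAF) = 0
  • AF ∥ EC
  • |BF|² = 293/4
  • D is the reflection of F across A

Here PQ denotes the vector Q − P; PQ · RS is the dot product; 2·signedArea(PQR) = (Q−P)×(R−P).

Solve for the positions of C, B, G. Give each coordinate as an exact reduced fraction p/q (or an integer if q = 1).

B = (1/2, 0)
C = (-15, -8)
G = (463/130, -1039/130)

1. C_x = -15  [EA ∥ CF ∩ AF ∥ EC]
2. C_y = -8  [EA ∥ CF ∩ AF ∥ EC]
   → C = (-15, -8)
3. B_x = 1/2  [line -2·x + -17·y + 1 = 0 ∩ |BF|² = 293/4]
4. B_y = 0  [line -2·x + -17·y + 1 = 0 ∩ |BF|² = 293/4]
   → B = (1/2, 0)
5. G_x = 463/130  [A, E, G are collinear ∩ FG ⟂ AE]
6. G_y = -1039/130  [A, E, G are collinear ∩ FG ⟂ AE]
   → G = (463/130, -1039/130)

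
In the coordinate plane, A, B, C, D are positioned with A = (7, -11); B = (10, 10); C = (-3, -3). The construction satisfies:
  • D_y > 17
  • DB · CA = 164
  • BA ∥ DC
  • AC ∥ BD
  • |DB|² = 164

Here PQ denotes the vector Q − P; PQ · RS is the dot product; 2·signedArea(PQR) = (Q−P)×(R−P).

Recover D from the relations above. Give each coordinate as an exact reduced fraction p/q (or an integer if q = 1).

D = (0, 18)

1. D_x = 0  [BA ∥ DC ∩ AC ∥ BD]
2. D_y = 18  [BA ∥ DC ∩ AC ∥ BD]
   → D = (0, 18)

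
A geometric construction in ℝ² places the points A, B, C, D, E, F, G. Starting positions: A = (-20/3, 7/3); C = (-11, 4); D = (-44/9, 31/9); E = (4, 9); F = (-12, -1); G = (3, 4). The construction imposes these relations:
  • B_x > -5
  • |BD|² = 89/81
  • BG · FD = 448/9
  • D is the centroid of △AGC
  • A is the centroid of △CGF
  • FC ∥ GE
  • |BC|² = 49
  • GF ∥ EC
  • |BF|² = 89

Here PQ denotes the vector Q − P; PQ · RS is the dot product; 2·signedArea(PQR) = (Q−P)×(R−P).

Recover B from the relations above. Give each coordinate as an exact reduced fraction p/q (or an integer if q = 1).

1. B_x = -4  [line -64/9·x + -40/9·y + -32/3 = 0 ∩ |BF|² = 89]
2. B_y = 4  [line -64/9·x + -40/9·y + -32/3 = 0 ∩ |BF|² = 89]
   → B = (-4, 4)

B = (-4, 4)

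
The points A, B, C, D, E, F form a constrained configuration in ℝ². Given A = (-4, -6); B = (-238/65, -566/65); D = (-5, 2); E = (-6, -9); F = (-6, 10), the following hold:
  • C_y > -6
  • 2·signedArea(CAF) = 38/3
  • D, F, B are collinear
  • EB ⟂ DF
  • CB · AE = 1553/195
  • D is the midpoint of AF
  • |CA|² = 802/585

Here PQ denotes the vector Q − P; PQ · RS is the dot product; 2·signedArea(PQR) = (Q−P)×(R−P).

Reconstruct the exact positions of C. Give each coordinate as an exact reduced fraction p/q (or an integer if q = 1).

C = (-953/195, -1021/195)

1. C_x = -953/195  [CB · AE = 1553/195 ∩ 2·signedArea(CAF) = 38/3]
2. C_y = -1021/195  [CB · AE = 1553/195 ∩ 2·signedArea(CAF) = 38/3]
   → C = (-953/195, -1021/195)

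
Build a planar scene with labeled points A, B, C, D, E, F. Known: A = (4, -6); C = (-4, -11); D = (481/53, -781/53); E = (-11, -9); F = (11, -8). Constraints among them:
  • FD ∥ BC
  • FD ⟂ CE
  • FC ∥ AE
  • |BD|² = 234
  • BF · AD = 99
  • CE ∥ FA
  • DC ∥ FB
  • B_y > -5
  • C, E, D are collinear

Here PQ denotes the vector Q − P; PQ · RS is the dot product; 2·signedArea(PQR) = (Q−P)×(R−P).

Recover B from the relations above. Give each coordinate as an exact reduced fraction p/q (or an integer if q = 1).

1. B_x = -110/53  [FD ∥ BC ∩ DC ∥ FB]
2. B_y = -226/53  [FD ∥ BC ∩ DC ∥ FB]
   → B = (-110/53, -226/53)

B = (-110/53, -226/53)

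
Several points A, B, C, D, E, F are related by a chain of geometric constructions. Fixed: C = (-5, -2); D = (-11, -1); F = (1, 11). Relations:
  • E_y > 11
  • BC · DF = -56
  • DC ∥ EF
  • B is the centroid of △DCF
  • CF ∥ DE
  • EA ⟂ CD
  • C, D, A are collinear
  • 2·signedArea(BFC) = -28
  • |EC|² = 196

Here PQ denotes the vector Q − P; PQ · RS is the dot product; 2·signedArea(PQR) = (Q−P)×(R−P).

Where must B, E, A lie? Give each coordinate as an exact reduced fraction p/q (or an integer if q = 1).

1. B_x = -5  [B is the centroid of △DCF]
2. B_y = 8/3  [B is the centroid of △DCF]
   → B = (-5, 8/3)
3. E_x = -5  [DC ∥ EF ∩ CF ∥ DE]
4. E_y = 12  [DC ∥ EF ∩ CF ∥ DE]
   → E = (-5, 12)
5. A_x = -269/37  [C, D, A are collinear ∩ EA ⟂ CD]
6. A_y = -60/37  [C, D, A are collinear ∩ EA ⟂ CD]
   → A = (-269/37, -60/37)

A = (-269/37, -60/37)
B = (-5, 8/3)
E = (-5, 12)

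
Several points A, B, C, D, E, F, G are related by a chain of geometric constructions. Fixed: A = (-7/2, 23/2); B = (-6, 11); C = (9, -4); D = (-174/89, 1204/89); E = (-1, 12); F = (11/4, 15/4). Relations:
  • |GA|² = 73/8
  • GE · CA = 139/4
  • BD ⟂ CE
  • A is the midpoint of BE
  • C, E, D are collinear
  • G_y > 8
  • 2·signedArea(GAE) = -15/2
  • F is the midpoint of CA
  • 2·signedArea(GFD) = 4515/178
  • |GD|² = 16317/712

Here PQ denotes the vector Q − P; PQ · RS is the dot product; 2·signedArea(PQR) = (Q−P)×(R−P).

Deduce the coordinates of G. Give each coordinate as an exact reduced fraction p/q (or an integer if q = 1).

1. G_x = -9/4  [2·signedArea(GAE) = -15/2 ∩ GE · CA = 139/4]
2. G_y = 35/4  [2·signedArea(GAE) = -15/2 ∩ GE · CA = 139/4]
   → G = (-9/4, 35/4)

G = (-9/4, 35/4)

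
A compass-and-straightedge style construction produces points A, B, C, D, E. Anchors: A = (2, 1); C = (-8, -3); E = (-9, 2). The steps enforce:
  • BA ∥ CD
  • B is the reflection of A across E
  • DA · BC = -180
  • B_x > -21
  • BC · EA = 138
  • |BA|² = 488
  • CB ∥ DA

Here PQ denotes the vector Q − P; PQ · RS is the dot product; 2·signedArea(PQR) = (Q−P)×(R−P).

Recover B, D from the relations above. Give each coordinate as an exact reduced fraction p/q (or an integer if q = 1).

1. B_x = -20  [B is the reflection of A across E]
2. B_y = 3  [B is the reflection of A across E]
   → B = (-20, 3)
3. D_x = 14  [CB ∥ DA ∩ BA ∥ CD]
4. D_y = -5  [CB ∥ DA ∩ BA ∥ CD]
   → D = (14, -5)

B = (-20, 3)
D = (14, -5)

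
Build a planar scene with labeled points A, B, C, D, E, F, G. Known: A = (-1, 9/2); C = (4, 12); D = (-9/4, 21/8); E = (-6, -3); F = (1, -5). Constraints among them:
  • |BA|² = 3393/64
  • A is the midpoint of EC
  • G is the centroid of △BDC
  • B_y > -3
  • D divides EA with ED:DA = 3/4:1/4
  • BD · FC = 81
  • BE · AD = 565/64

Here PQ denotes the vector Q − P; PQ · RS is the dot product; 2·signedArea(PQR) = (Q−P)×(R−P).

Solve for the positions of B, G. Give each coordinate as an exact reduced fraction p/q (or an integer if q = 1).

1. B_x = 1/2  [BD · FC = 81 ∩ BE · AD = 565/64]
2. B_y = -21/8  [BD · FC = 81 ∩ BE · AD = 565/64]
   → B = (1/2, -21/8)
3. G_x = 3/4  [G is the centroid of △BDC]
4. G_y = 4  [G is the centroid of △BDC]
   → G = (3/4, 4)

B = (1/2, -21/8)
G = (3/4, 4)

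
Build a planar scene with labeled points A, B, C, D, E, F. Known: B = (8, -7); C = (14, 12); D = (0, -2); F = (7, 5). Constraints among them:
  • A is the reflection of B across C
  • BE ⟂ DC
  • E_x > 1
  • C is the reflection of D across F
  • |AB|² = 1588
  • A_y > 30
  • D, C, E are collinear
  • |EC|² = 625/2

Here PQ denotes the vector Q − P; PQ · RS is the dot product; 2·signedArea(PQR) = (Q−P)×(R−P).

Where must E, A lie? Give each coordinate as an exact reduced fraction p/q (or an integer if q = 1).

1. E_x = 3/2  [D, C, E are collinear ∩ BE ⟂ DC]
2. E_y = -1/2  [D, C, E are collinear ∩ BE ⟂ DC]
   → E = (3/2, -1/2)
3. A_x = 20  [A is the reflection of B across C]
4. A_y = 31  [A is the reflection of B across C]
   → A = (20, 31)

A = (20, 31)
E = (3/2, -1/2)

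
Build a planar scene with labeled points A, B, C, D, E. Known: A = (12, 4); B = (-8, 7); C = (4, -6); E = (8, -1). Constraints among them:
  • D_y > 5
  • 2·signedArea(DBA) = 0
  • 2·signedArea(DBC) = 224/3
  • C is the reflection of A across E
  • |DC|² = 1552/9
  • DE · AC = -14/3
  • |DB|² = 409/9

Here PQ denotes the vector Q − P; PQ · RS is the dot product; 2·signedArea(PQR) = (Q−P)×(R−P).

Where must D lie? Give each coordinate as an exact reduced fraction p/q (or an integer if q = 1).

1. D_x = -4/3  [2·signedArea(DBA) = 0 ∩ 2·signedArea(DBC) = 224/3]
2. D_y = 6  [2·signedArea(DBA) = 0 ∩ 2·signedArea(DBC) = 224/3]
   → D = (-4/3, 6)

D = (-4/3, 6)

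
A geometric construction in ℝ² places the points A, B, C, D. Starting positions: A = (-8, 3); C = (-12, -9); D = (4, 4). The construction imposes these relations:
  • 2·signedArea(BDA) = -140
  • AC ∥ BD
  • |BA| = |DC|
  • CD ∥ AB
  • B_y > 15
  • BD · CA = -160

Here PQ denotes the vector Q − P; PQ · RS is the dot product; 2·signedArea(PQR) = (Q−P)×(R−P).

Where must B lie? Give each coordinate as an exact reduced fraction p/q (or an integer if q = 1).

B = (8, 16)

1. B_x = 8  [AC ∥ BD ∩ CD ∥ AB]
2. B_y = 16  [AC ∥ BD ∩ CD ∥ AB]
   → B = (8, 16)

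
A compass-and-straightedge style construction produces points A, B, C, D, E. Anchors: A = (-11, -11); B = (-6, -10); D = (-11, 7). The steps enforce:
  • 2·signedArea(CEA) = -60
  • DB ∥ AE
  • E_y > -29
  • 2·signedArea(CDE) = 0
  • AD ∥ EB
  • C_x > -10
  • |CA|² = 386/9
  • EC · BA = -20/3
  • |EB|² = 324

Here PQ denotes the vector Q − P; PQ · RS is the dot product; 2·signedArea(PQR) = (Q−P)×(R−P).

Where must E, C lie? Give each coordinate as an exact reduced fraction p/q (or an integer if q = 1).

C = (-28/3, -14/3)
E = (-6, -28)

1. E_x = -6  [AD ∥ EB ∩ DB ∥ AE]
2. E_y = -28  [AD ∥ EB ∩ DB ∥ AE]
   → E = (-6, -28)
3. C_x = -28/3  [2·signedArea(CDE) = 0 ∩ 2·signedArea(CEA) = -60]
4. C_y = -14/3  [2·signedArea(CDE) = 0 ∩ 2·signedArea(CEA) = -60]
   → C = (-28/3, -14/3)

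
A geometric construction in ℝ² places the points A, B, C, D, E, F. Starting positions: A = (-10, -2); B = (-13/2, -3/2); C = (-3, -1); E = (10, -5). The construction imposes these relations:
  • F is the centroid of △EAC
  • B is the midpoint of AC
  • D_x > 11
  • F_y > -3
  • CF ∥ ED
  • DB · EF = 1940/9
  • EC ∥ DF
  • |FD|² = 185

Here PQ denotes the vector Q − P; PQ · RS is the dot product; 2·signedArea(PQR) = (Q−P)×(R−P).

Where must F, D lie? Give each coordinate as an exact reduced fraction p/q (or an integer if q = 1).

D = (12, -20/3)
F = (-1, -8/3)

1. F_x = -1  [F is the centroid of △EAC]
2. F_y = -8/3  [F is the centroid of △EAC]
   → F = (-1, -8/3)
3. D_x = 12  [EC ∥ DF ∩ CF ∥ ED]
4. D_y = -20/3  [EC ∥ DF ∩ CF ∥ ED]
   → D = (12, -20/3)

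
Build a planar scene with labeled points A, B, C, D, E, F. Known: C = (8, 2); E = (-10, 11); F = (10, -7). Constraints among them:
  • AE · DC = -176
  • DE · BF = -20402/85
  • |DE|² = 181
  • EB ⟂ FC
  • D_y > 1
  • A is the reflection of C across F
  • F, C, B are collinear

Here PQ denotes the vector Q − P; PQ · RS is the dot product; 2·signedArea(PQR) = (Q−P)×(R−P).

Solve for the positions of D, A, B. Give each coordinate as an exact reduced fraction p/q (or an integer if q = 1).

1. A_x = 12  [A is the reflection of C across F]
2. A_y = -16  [A is the reflection of C across F]
   → A = (12, -16)
3. B_x = 446/85  [F, C, B are collinear ∩ EB ⟂ FC]
4. B_y = 1223/85  [F, C, B are collinear ∩ EB ⟂ FC]
   → B = (446/85, 1223/85)
5. D_x = 0  [DE · BF = -20402/85 ∩ AE · DC = -176]
6. D_y = 2  [DE · BF = -20402/85 ∩ AE · DC = -176]
   → D = (0, 2)

A = (12, -16)
B = (446/85, 1223/85)
D = (0, 2)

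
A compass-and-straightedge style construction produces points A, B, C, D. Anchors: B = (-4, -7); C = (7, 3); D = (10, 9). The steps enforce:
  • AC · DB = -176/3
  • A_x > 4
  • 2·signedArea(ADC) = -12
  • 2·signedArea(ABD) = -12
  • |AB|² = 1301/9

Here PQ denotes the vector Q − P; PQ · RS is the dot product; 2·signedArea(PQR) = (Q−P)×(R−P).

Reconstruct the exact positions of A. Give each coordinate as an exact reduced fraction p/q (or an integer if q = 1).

1. A_x = 13/3  [2·signedArea(ADC) = -12 ∩ 2·signedArea(ABD) = -12]
2. A_y = 5/3  [2·signedArea(ADC) = -12 ∩ 2·signedArea(ABD) = -12]
   → A = (13/3, 5/3)

A = (13/3, 5/3)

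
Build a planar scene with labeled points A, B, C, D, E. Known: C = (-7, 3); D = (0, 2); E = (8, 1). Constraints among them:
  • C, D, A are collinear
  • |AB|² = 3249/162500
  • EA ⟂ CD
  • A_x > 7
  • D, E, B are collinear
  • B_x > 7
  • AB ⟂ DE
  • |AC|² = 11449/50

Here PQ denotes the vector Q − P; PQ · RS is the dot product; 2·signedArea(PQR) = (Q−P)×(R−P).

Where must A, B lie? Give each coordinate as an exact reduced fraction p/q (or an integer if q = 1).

A = (399/50, 43/50)
B = (12996/1625, 3251/3250)

1. A_x = 399/50  [C, D, A are collinear ∩ EA ⟂ CD]
2. A_y = 43/50  [C, D, A are collinear ∩ EA ⟂ CD]
   → A = (399/50, 43/50)
3. B_x = 12996/1625  [D, E, B are collinear ∩ AB ⟂ DE]
4. B_y = 3251/3250  [D, E, B are collinear ∩ AB ⟂ DE]
   → B = (12996/1625, 3251/3250)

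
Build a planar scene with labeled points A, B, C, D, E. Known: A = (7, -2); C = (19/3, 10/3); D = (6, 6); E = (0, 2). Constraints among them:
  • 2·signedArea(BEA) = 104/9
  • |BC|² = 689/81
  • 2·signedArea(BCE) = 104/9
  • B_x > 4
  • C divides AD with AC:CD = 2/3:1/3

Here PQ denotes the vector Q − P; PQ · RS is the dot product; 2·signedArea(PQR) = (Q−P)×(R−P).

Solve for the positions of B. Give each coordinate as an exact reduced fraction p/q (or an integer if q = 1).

B = (40/9, 10/9)

1. B_x = 40/9  [2·signedArea(BCE) = 104/9 ∩ 2·signedArea(BEA) = 104/9]
2. B_y = 10/9  [2·signedArea(BCE) = 104/9 ∩ 2·signedArea(BEA) = 104/9]
   → B = (40/9, 10/9)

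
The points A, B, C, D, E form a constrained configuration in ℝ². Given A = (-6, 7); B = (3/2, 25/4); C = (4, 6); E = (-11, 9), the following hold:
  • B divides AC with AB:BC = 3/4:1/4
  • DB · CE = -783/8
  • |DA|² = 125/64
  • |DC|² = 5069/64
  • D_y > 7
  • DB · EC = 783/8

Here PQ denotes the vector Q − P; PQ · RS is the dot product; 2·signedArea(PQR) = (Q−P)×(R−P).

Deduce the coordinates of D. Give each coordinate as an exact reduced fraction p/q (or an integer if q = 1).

1. D_x = -19/4  [line -15·x + 3·y + -753/8 = 0 ∩ |DA|² = 125/64]
2. D_y = 61/8  [line -15·x + 3·y + -753/8 = 0 ∩ |DA|² = 125/64]
   → D = (-19/4, 61/8)

D = (-19/4, 61/8)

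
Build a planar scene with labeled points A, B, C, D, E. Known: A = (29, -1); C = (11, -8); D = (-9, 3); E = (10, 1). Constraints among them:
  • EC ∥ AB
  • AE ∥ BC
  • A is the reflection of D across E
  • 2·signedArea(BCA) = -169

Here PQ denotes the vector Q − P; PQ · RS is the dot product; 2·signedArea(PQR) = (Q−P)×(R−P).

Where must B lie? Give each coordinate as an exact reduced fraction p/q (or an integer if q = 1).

B = (30, -10)

1. B_x = 30  [AE ∥ BC ∩ EC ∥ AB]
2. B_y = -10  [AE ∥ BC ∩ EC ∥ AB]
   → B = (30, -10)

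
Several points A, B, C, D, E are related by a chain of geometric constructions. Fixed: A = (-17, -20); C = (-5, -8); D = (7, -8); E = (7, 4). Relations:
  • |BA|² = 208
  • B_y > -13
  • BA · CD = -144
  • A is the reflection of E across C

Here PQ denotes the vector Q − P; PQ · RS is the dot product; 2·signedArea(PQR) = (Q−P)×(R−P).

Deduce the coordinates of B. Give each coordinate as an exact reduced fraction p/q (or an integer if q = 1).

1. B_x = -5  [BA · CD = -144]
2. B_y = -12  [|BA|² = 208]
   → B = (-5, -12)

B = (-5, -12)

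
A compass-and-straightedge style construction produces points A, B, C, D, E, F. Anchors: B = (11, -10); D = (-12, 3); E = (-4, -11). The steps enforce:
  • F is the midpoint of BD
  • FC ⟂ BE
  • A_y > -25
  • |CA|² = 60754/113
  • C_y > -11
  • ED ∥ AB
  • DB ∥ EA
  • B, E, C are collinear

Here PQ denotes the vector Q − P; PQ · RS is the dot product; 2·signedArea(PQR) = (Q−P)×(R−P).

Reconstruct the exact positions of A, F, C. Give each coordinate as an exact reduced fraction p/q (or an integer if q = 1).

A = (19, -24)
C = (-2/113, -1213/113)
F = (-1/2, -7/2)

1. A_x = 19  [ED ∥ AB ∩ DB ∥ EA]
2. A_y = -24  [ED ∥ AB ∩ DB ∥ EA]
   → A = (19, -24)
3. F_x = -1/2  [F is the midpoint of BD]
4. F_y = -7/2  [F is the midpoint of BD]
   → F = (-1/2, -7/2)
5. C_x = -2/113  [B, E, C are collinear ∩ FC ⟂ BE]
6. C_y = -1213/113  [B, E, C are collinear ∩ FC ⟂ BE]
   → C = (-2/113, -1213/113)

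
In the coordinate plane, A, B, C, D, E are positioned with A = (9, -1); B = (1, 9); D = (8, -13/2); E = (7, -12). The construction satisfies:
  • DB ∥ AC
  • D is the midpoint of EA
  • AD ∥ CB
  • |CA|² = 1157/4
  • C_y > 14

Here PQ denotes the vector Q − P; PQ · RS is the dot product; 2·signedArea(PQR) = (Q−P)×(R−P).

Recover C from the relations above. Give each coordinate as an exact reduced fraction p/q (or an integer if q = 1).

C = (2, 29/2)

1. C_x = 2  [AD ∥ CB ∩ DB ∥ AC]
2. C_y = 29/2  [AD ∥ CB ∩ DB ∥ AC]
   → C = (2, 29/2)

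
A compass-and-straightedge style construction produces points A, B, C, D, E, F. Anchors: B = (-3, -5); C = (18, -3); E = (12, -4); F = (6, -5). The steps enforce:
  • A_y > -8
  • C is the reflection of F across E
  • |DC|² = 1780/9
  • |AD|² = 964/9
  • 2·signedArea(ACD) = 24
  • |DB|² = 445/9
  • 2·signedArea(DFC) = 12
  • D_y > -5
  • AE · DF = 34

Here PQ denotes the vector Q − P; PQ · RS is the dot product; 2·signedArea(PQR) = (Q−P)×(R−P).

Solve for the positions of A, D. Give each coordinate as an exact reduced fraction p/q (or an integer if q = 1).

A = (-6, -7)
D = (4, -13/3)

1. D_x = 4  [line -2·x + 12·y + 60 = 0 ∩ |DB|² = 445/9]
2. D_y = -13/3  [line -2·x + 12·y + 60 = 0 ∩ |DB|² = 445/9]
   → D = (4, -13/3)
3. A_x = -6  [AE · DF = 34 ∩ 2·signedArea(ACD) = 24]
4. A_y = -7  [AE · DF = 34 ∩ 2·signedArea(ACD) = 24]
   → A = (-6, -7)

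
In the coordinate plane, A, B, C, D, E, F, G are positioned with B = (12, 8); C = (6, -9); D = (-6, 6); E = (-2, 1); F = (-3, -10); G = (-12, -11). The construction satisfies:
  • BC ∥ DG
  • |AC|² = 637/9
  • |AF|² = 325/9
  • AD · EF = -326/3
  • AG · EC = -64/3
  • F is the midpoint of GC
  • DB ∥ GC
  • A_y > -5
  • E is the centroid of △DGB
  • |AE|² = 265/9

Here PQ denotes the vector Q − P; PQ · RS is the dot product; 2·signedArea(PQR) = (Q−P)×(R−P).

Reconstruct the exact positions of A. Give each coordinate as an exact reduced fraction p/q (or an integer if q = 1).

A = (-1, -13/3)

1. A_x = -1  [AG · EC = -64/3 ∩ AD · EF = -326/3]
2. A_y = -13/3  [AG · EC = -64/3 ∩ AD · EF = -326/3]
   → A = (-1, -13/3)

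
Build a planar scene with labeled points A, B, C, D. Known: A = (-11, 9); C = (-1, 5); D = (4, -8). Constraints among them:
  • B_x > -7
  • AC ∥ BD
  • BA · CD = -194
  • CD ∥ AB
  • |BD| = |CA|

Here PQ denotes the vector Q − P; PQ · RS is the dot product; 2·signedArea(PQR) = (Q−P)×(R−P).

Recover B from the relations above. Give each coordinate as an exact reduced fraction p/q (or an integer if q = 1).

1. B_x = -6  [AC ∥ BD ∩ CD ∥ AB]
2. B_y = -4  [AC ∥ BD ∩ CD ∥ AB]
   → B = (-6, -4)

B = (-6, -4)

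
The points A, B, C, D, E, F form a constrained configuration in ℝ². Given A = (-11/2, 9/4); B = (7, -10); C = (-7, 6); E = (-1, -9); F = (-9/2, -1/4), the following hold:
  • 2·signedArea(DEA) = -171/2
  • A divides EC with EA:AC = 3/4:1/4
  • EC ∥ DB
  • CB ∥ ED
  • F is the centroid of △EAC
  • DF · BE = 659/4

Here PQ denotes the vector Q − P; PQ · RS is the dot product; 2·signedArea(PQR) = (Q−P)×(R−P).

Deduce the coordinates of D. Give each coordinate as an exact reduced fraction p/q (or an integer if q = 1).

D = (13, -25)

1. D_x = 13  [EC ∥ DB ∩ CB ∥ ED]
2. D_y = -25  [EC ∥ DB ∩ CB ∥ ED]
   → D = (13, -25)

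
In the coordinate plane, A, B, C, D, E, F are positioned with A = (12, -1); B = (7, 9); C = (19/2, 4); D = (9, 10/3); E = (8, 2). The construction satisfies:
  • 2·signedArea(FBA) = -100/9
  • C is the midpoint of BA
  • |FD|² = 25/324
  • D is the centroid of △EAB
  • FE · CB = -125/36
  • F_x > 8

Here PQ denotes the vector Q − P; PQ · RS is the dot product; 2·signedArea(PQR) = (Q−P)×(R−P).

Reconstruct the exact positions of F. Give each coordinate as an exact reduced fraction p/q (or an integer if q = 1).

F = (53/6, 28/9)

1. F_x = 53/6  [2·signedArea(FBA) = -100/9 ∩ FE · CB = -125/36]
2. F_y = 28/9  [2·signedArea(FBA) = -100/9 ∩ FE · CB = -125/36]
   → F = (53/6, 28/9)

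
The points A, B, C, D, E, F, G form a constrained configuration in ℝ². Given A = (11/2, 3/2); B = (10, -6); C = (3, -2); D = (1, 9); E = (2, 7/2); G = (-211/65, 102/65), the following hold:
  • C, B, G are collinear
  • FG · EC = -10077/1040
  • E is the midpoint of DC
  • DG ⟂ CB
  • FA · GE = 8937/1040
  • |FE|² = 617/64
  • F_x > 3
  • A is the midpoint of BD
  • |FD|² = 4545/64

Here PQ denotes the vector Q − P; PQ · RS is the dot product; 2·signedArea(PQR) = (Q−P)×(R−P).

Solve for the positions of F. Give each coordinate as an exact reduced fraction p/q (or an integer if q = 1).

F = (4, 9/8)

1. F_x = 4  [FG · EC = -10077/1040 ∩ FA · GE = 8937/1040]
2. F_y = 9/8  [FG · EC = -10077/1040 ∩ FA · GE = 8937/1040]
   → F = (4, 9/8)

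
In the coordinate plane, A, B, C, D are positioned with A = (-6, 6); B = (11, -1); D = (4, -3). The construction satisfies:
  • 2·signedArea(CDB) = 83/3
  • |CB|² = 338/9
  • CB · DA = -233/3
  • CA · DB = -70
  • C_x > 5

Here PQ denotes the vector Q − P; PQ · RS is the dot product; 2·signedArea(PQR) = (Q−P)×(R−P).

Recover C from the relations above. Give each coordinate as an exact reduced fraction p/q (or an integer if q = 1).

1. C_x = 16/3  [2·signedArea(CDB) = 83/3 ∩ CA · DB = -70]
2. C_y = 4/3  [2·signedArea(CDB) = 83/3 ∩ CA · DB = -70]
   → C = (16/3, 4/3)

C = (16/3, 4/3)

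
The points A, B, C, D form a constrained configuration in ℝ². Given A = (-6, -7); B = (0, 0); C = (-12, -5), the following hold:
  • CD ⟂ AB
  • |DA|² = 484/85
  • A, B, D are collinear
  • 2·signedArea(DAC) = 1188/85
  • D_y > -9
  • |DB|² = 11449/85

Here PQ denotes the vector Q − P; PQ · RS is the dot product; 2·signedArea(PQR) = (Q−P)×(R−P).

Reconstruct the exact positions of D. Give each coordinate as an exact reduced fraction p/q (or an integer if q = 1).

1. D_x = -642/85  [A, B, D are collinear ∩ CD ⟂ AB]
2. D_y = -749/85  [A, B, D are collinear ∩ CD ⟂ AB]
   → D = (-642/85, -749/85)

D = (-642/85, -749/85)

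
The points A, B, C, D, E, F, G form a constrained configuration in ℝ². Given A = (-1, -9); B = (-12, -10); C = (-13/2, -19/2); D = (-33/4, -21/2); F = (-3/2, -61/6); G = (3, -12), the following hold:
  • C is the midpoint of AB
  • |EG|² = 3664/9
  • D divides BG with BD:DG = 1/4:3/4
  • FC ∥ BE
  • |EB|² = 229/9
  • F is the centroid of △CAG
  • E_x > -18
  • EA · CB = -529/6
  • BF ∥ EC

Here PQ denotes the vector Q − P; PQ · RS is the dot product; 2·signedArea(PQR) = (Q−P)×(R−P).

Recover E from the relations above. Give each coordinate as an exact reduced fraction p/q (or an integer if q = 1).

E = (-17, -28/3)

1. E_x = -17  [BF ∥ EC ∩ FC ∥ BE]
2. E_y = -28/3  [BF ∥ EC ∩ FC ∥ BE]
   → E = (-17, -28/3)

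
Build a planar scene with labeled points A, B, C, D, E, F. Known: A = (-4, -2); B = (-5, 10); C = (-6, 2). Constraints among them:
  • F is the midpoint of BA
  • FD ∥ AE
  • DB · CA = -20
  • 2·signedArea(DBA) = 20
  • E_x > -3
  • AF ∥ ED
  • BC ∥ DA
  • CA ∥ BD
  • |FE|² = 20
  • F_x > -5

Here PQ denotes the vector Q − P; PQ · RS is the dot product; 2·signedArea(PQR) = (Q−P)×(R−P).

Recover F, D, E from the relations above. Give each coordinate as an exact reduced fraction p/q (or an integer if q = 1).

1. F_x = -9/2  [F is the midpoint of BA]
2. F_y = 4  [F is the midpoint of BA]
   → F = (-9/2, 4)
3. D_x = -3  [BC ∥ DA ∩ CA ∥ BD]
4. D_y = 6  [BC ∥ DA ∩ CA ∥ BD]
   → D = (-3, 6)
5. E_x = -5/2  [AF ∥ ED ∩ FD ∥ AE]
6. E_y = 0  [AF ∥ ED ∩ FD ∥ AE]
   → E = (-5/2, 0)

D = (-3, 6)
E = (-5/2, 0)
F = (-9/2, 4)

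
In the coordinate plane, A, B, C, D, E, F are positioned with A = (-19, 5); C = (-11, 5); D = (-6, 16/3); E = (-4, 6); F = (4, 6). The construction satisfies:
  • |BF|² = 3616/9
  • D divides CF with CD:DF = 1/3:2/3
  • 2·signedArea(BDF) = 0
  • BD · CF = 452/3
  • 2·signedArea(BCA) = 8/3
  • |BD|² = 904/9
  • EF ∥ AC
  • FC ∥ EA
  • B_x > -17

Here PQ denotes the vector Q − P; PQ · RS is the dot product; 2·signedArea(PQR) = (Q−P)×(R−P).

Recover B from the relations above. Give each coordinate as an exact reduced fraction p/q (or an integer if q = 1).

1. B_x = -16  [2·signedArea(BDF) = 0 ∩ 2·signedArea(BCA) = 8/3]
2. B_y = 14/3  [2·signedArea(BDF) = 0 ∩ 2·signedArea(BCA) = 8/3]
   → B = (-16, 14/3)

B = (-16, 14/3)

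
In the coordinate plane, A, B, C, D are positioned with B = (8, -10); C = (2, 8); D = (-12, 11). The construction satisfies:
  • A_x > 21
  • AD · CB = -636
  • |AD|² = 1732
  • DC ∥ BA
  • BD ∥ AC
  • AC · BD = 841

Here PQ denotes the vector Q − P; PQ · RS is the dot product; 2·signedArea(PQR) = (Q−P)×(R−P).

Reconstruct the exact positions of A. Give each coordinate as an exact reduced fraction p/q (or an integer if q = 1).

1. A_x = 22  [BD ∥ AC ∩ DC ∥ BA]
2. A_y = -13  [BD ∥ AC ∩ DC ∥ BA]
   → A = (22, -13)

A = (22, -13)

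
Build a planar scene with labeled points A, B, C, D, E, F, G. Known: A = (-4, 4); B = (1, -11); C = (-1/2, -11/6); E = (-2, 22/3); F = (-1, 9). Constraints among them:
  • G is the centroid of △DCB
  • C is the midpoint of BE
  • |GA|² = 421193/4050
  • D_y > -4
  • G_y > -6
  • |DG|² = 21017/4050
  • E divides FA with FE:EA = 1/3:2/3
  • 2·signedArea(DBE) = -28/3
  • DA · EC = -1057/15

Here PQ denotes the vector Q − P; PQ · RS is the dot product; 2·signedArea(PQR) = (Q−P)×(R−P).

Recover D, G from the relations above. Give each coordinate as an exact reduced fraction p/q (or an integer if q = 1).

1. D_x = 1/5  [2·signedArea(DBE) = -28/3 ∩ DA · EC = -1057/15]
2. D_y = -3  [2·signedArea(DBE) = -28/3 ∩ DA · EC = -1057/15]
   → D = (1/5, -3)
3. G_x = 7/30  [G is the centroid of △DCB]
4. G_y = -95/18  [G is the centroid of △DCB]
   → G = (7/30, -95/18)

D = (1/5, -3)
G = (7/30, -95/18)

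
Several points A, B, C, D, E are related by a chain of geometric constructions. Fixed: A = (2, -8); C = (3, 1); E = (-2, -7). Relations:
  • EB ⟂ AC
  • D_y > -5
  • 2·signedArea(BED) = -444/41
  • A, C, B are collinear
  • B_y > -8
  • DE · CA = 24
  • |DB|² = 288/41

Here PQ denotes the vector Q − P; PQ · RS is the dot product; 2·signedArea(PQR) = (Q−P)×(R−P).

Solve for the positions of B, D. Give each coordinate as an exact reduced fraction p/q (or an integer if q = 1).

1. B_x = 169/82  [A, C, B are collinear ∩ EB ⟂ AC]
2. B_y = -611/82  [A, C, B are collinear ∩ EB ⟂ AC]
   → B = (169/82, -611/82)
3. D_x = 193/82  [line 1·x + 9·y + 41 = 0 ∩ |DB|² = 288/41]
4. D_y = -395/82  [line 1·x + 9·y + 41 = 0 ∩ |DB|² = 288/41]
   → D = (193/82, -395/82)

B = (169/82, -611/82)
D = (193/82, -395/82)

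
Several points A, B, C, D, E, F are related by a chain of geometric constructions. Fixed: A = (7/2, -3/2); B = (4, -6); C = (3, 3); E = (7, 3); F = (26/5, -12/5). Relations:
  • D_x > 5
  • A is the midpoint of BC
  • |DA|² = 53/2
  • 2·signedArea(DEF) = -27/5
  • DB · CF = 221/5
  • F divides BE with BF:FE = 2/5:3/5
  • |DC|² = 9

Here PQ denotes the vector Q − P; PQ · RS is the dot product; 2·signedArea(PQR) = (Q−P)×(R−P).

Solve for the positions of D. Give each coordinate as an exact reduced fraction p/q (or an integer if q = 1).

D = (6, 3)

1. D_x = 6  [DB · CF = 221/5 ∩ 2·signedArea(DEF) = -27/5]
2. D_y = 3  [DB · CF = 221/5 ∩ 2·signedArea(DEF) = -27/5]
   → D = (6, 3)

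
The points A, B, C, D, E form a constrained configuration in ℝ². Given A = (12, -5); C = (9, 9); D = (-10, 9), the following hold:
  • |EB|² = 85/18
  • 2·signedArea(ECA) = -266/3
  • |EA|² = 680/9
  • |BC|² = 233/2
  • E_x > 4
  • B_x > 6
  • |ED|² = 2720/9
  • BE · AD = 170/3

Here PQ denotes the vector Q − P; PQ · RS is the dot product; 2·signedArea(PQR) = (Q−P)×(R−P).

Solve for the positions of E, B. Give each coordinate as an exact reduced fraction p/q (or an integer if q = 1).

1. E_x = 14/3  [line 14·x + 3·y + -193/3 = 0 ∩ |ED|² = 2720/9]
2. E_y = -1/3  [line 14·x + 3·y + -193/3 = 0 ∩ |ED|² = 2720/9]
   → E = (14/3, -1/3)
3. B_x = 13/2  [line 22·x + -14·y + -164 = 0 ∩ |EB|² = 85/18]
4. B_y = -3/2  [line 22·x + -14·y + -164 = 0 ∩ |EB|² = 85/18]
   → B = (13/2, -3/2)

B = (13/2, -3/2)
E = (14/3, -1/3)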